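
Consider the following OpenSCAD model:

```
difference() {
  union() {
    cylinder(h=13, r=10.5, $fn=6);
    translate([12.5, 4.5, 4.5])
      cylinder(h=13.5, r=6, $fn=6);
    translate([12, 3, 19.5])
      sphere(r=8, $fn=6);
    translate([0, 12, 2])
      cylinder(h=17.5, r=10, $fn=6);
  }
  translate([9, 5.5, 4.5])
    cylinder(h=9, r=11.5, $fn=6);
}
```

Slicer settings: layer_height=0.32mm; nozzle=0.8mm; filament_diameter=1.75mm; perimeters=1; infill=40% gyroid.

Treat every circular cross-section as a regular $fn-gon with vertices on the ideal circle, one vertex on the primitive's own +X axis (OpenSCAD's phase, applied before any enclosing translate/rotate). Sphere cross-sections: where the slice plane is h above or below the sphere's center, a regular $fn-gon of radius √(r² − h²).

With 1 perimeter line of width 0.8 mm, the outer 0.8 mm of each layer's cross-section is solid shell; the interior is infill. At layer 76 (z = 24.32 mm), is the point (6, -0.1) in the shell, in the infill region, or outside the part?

outside

At z = 24.32 mm: the cylinder is absent (z outside [0, 13]); the cylinder at (12.5, 4.5) is absent (z outside [4.5, 18]); the r=8 sphere at (12, 3) slices to a regular 6-gon of circumradius 6.385 (√(r²−h²) with h=4.82 from center); the cylinder at (0, 12) is absent (z outside [2, 19.5]); Combining (union): only the r=8 sphere at (12, 3) is present, so the union is just that shape — 1 connected region; the cylinder at (9, 5.5) is absent (z outside [4.5, 13.5]); After the difference (first − rest): none of the subtracted shapes is present at this height, so the result so far is unchanged — 1 connected region. Overall, the cross-section is a single solid region. The nearest boundary edge runs (5.62, 3.00)→(8.81, -2.53); distance from the point to it = 1.22 mm. The point is not inside any of the regions above, so it lies outside the cross-section (1.22 mm from the nearest boundary).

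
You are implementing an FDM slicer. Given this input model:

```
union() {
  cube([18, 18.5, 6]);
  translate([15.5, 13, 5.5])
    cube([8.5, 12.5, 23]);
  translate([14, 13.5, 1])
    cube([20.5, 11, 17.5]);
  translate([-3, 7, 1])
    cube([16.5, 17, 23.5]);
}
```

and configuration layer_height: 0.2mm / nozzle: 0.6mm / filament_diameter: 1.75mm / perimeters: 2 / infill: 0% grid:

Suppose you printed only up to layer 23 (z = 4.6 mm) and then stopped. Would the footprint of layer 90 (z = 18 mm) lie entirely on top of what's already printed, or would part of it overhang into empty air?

part overhangs

Compare the two slices. At z = 4.6: the cube is present — its section is the full 18×18.5 rectangle (area 333.00 mm²); the cube at (15.5, 13) does not reach this height (z outside [5.5, 28.5]); the cube at (14, 13.5) is present — its section is the full 20.5×11 rectangle (area 225.50 mm²); the cube at (-3, 7) (footprint 16.5×17) is included at this height (area 280.50 mm²); Combining (union): the regions partially overlap — summed areas 839.00 mm² minus the doubly-counted overlap 175.25 mm² gives 663.75 mm² — area = 663.75 mm². At z = 18: the cube is not intersected at this z (z outside [0, 6]); the cube at (15.5, 13) is present — its section is the full 8.5×12.5 rectangle (area 106.25 mm²); the cube at (14, 13.5) is present — its section is the full 20.5×11 rectangle (area 225.50 mm²); the cube at (-3, 7) (footprint 16.5×17) is included at this height (area 280.50 mm²); Combining (union): the regions partially overlap — summed areas 612.25 mm² minus the doubly-counted overlap 93.50 mm² gives 518.75 mm² — area = 518.75 mm². Checking containment: at z = 18 the cross-section extends beyond the z = 4.6 cross-section by about 11.50 mm².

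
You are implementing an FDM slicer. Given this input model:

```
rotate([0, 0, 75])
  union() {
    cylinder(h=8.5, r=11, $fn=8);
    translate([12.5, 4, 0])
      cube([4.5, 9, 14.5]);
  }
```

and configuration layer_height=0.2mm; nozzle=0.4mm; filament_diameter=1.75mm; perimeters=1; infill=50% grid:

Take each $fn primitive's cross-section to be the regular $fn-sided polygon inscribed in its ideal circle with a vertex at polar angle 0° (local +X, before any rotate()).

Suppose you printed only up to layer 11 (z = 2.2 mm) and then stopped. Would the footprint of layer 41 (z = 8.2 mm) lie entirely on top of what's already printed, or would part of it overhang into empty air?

entirely on top

Compare the two slices. At z = 2.2: the cylinder: section is a regular 8-gon, circumradius r=11 (area = (8/2)·11.000²·sin(360°/8) = 342.24 mm²); the 4.5×9 cube at (12.5, 4) contributes its full rectangle (area 40.50 mm²); Merging all regions: the 2 present regions are separate (no shared area or edge), so areas and boundary lengths simply add and each stays a separate island — area = 382.74 mm²; (rotated 75° about Z; rotation is an isometry so areas/perimeters/island counts are preserved). At z = 8.2: the cylinder: section is a regular 8-gon, circumradius r=11 (area = (8/2)·11.000²·sin(360°/8) = 342.24 mm²); the cube at (12.5, 4) is present — its section is the full 4.5×9 rectangle (area 40.50 mm²); Combining (union): the 2 present regions are separate (no shared area or edge), so areas and boundary lengths simply add and each stays a separate island — area = 382.74 mm²; (rotated 75° about Z; rotation is an isometry so areas/perimeters/island counts are preserved). Checking containment: the cross-section at z = 8.2 is a subset of the cross-section at z = 2.2.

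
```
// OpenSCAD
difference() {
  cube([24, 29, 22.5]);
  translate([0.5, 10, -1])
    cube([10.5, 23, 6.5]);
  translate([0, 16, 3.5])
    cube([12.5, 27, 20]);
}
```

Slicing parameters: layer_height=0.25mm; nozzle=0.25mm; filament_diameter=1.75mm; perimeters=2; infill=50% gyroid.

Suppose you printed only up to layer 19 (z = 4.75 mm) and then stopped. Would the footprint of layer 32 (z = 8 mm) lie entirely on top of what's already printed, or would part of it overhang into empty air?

Compare the two slices. At z = 4.75: the cube is present — its section is the full 24×29 rectangle (area 696.00 mm²); the cube at (0.5, 10) is present — its section is the full 10.5×23 rectangle (area 241.50 mm²); the 12.5×27 cube at (0, 16) contributes its full rectangle (area 337.50 mm²); After the difference (first − rest): starting from the 24×29 cube (696.00 mm²), the 10.5×23 cube at (0.5, 10) partially overlaps it — only the 199.50 mm² overlap (of its 241.50 mm²) is removed, clipping the outline; the 12.5×27 cube at (0, 16) partially overlaps it — only the 26.00 mm² overlap (of its 337.50 mm²) is removed, clipping the outline — area = 470.50 mm². At z = 8: the 24×29 cube contributes its full rectangle (area 696.00 mm²); the cube at (0.5, 10) does not reach this height (z outside [-1, 5.5]); the 12.5×27 cube at (0, 16) contributes its full rectangle (area 337.50 mm²); After the difference (first − rest): starting from the 24×29 cube (696.00 mm²), the 12.5×27 cube at (0, 16) partially overlaps it — only the 162.50 mm² overlap (of its 337.50 mm²) is removed, clipping the outline — area = 533.50 mm². Checking containment: at z = 8 the cross-section extends beyond the z = 4.75 cross-section by about 63.00 mm².

part overhangs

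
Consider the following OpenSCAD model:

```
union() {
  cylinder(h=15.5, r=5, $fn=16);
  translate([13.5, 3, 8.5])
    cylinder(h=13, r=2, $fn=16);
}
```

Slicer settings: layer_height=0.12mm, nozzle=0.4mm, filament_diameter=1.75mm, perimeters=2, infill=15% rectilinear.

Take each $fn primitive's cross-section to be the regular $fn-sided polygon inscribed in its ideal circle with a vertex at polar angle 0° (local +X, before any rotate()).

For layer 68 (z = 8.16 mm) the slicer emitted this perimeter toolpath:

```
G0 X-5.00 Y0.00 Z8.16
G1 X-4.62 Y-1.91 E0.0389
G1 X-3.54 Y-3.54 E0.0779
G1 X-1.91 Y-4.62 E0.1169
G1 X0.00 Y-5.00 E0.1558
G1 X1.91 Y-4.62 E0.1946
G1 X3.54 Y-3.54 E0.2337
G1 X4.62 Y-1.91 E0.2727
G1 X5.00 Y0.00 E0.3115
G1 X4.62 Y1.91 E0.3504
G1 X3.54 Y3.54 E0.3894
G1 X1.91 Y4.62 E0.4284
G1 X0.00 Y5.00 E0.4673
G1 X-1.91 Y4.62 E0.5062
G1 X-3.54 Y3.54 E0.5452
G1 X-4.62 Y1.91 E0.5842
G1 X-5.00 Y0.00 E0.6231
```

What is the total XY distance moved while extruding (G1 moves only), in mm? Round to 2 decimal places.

31.22 mm

Sum the Euclidean lengths of each G1 segment: total = 31.22 mm.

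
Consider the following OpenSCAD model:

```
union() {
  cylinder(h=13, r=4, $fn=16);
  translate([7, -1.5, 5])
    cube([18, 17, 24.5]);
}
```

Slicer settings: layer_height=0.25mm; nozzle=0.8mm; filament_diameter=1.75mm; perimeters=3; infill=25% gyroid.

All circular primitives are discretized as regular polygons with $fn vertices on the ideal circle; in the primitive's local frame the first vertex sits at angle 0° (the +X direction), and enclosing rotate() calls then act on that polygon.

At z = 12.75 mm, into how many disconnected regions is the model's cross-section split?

2

At z = 12.75 mm: the cylinder: section is a regular 16-gon, circumradius r=4; the 18×17 cube at (7, -1.5) contributes its full rectangle; Taking the union: the 2 present regions are separate (no shared area or edge), so areas and boundary lengths simply add and each stays a separate island — 2 connected regions. The result has 2 disconnected regions.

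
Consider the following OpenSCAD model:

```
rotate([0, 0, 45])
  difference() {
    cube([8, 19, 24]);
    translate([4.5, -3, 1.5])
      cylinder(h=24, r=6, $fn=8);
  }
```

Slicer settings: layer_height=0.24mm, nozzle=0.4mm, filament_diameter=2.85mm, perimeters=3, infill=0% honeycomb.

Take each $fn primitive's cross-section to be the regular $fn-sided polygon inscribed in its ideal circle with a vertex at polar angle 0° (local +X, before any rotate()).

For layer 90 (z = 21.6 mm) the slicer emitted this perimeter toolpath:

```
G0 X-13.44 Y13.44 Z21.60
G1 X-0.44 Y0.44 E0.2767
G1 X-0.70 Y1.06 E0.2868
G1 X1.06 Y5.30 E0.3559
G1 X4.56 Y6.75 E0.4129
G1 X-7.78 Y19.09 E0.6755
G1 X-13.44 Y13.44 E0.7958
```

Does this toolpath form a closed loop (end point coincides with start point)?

Start point (G0): (-13.44, 13.44). End point (last G1): the path returns to the start — closed.

yes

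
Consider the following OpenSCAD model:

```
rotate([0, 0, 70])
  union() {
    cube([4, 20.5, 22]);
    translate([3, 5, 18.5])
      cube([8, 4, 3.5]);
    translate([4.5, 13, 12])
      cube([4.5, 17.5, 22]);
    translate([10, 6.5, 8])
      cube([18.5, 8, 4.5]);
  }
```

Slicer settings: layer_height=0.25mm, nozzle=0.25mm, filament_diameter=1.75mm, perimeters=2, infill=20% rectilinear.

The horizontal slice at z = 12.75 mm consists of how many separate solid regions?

At z = 12.75 mm: the cube (footprint 4×20.5) is included at this height; the cube at (3, 5) is absent (z outside [18.5, 22]); the cube at (4.5, 13) (footprint 4.5×17.5) is included at this height; the cube at (10, 6.5) does not reach this height (z outside [8, 12.5]); Merging all regions: the 2 present regions are separate (no shared area or edge), so areas and boundary lengths simply add and each stays a separate island — 2 connected regions; (whole slice rotated 70° about Z — lengths, areas and connectivity unchanged). The result has 2 disconnected regions.

2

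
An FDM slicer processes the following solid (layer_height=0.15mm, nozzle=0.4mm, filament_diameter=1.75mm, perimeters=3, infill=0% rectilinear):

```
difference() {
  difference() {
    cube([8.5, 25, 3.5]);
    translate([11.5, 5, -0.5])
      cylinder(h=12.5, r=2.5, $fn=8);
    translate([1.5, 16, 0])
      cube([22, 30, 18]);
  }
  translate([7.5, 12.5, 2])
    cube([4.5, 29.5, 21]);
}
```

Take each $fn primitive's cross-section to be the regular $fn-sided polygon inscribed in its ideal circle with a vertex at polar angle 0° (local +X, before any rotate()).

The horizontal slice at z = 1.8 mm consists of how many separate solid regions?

At z = 1.8 mm: the 8.5×25 cube contributes its full rectangle; the r=2.5 cylinder at (11.5, 5) gives a regular 8-gon of circumradius 2.5 (constant along its height); the cube at (1.5, 16) (footprint 22×30) is included at this height; Taking the first minus the rest: starting from the 8.5×25 cube, the r=2.5 cylinder at (11.5, 5) misses the remaining region (no effect); the 22×30 cube at (1.5, 16) partially overlaps it — only the 63.00 mm² overlap (of its 660.00 mm²) is removed, clipping the outline — 1 connected region; the cube at (7.5, 12.5) is absent (z outside [2, 23]); After the difference (first − rest): none of the subtracted shapes is present at this height, so the result so far is unchanged — 1 connected region. The result has 1 disconnected region.

1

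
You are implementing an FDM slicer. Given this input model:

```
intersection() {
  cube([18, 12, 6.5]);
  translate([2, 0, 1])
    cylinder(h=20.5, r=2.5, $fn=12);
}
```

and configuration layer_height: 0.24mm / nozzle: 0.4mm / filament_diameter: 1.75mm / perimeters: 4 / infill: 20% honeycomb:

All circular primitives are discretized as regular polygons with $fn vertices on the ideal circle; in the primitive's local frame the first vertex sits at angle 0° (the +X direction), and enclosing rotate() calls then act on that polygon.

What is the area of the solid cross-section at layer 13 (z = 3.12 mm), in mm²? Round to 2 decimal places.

8.95 mm²

At z = 3.12 mm: the cube is present — its section is the full 18×12 rectangle (area 216.00 mm²); the r=2.5 cylinder at (2, 0) contributes a regular 12-gon of circumradius 2.5 (area = (12/2)·2.500²·sin(360°/12) = 18.75 mm²); After intersecting: the r=2.5 cylinder at (2, 0) partially overlaps the 18×12 cube; clipping to the common part keeps 8.95 mm² — area = 8.95 mm². Overall, the cross-section is a single solid region. Net area = 8.95 mm².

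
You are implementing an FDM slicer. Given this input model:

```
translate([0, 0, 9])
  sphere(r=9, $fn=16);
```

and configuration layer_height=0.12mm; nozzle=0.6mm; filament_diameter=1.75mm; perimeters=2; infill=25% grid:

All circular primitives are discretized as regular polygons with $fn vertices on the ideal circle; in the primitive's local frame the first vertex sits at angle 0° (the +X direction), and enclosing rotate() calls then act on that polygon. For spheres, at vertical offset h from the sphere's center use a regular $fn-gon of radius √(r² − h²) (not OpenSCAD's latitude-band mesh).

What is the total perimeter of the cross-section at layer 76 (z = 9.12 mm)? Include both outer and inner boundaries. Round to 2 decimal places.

56.18 mm

At z = 9.12 mm: the r=9 sphere contributes a regular 16-gon of circumradius √(9²−0.12²) = 8.999 (perimeter = 2·16·8.999·sin(180°/16) = 56.18 mm). Overall, the cross-section is a single solid region. Total boundary length (outer) = 56.18 mm.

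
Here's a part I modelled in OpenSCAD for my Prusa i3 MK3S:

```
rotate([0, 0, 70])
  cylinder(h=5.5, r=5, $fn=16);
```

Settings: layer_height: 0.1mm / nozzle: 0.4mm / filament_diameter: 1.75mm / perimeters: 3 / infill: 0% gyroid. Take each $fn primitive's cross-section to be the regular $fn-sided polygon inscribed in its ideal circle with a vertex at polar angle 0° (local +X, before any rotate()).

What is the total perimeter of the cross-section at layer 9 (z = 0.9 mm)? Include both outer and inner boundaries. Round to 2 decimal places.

At z = 0.9 mm: the r=5 cylinder contributes a regular 16-gon of circumradius 5 (perimeter = 2·16·5.000·sin(180°/16) = 31.21 mm); (whole slice rotated 70° about Z — lengths, areas and connectivity unchanged). Overall, the cross-section is a single solid region. Total boundary length (outer) = 31.21 mm.

31.21 mm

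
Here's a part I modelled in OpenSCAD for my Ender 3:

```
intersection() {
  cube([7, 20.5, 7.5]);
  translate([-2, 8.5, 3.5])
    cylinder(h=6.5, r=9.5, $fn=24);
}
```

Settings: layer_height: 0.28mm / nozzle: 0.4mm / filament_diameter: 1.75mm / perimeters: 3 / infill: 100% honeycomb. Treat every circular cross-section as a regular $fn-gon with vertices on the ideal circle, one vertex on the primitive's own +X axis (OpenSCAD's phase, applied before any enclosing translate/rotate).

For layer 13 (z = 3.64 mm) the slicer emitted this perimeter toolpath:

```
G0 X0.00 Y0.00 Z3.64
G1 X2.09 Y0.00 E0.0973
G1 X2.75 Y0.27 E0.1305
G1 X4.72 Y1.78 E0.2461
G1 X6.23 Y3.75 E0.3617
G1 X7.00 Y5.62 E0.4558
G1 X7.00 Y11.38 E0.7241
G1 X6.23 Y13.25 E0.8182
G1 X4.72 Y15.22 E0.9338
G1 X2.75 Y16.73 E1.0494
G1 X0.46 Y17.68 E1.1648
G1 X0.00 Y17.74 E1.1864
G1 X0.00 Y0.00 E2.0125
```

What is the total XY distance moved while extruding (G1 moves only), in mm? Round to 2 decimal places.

Sum the Euclidean lengths of each G1 segment: total = 43.22 mm.

43.22 mm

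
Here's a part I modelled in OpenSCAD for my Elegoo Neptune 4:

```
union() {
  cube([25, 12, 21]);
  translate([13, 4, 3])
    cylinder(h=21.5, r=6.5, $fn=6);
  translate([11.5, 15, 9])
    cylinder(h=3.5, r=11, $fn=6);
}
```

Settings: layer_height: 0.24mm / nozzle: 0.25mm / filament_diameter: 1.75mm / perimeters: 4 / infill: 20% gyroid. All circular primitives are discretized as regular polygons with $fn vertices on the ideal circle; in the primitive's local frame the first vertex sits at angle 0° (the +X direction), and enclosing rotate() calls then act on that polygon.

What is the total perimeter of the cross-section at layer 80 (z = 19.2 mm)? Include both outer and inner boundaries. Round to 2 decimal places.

At z = 19.2 mm: the cube (footprint 25×12) is included at this height (perimeter 74.00 mm); the r=6.5 cylinder at (13, 4) contributes a regular 6-gon of circumradius 6.5 (perimeter = 2·6·6.500·sin(180°/6) = 39.00 mm); the cylinder at (11.5, 15) is not intersected at this z (z outside [9, 12.5]); Combining (union): the regions partially overlap (shared area 97.65 mm²), so the edge portions inside another operand are dropped and the merged outline is re-measured after clipping — boundary = 75.88 mm. Overall, the cross-section is a single solid region. Total boundary length (outer) = 75.88 mm.

75.88 mm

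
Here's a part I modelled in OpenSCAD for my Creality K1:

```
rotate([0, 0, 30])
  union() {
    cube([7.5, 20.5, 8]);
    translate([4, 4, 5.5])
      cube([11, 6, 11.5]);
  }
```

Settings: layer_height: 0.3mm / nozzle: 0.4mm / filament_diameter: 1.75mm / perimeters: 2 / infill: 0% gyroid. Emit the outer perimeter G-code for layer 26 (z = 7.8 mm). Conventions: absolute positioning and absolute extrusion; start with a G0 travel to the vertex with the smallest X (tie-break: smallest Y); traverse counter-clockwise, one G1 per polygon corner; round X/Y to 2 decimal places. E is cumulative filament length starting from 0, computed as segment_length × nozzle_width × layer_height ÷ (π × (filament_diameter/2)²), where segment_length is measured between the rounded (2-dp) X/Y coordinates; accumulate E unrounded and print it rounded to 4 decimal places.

G0 X-10.25 Y17.75 Z7.80
G1 X0.00 Y0.00 E1.0226
G1 X6.50 Y3.75 E1.3970
G1 X4.50 Y7.21 E1.5964
G1 X10.99 Y10.96 E1.9703
G1 X7.99 Y16.16 E2.2698
G1 X1.50 Y12.41 E2.6438
G1 X-3.75 Y21.50 E3.1675
G1 X-10.25 Y17.75 E3.5419

At z = 7.8 mm: the cube is present — its section is the full 7.5×20.5 rectangle; the cube at (4, 4) is present — its section is the full 11×6 rectangle; Combining (union): the regions partially overlap (shared area 21.00 mm²), so overlapping operands fuse into one piece — 1 connected region; (whole slice rotated 30° about Z — lengths, areas and connectivity unchanged). The outline is a single polygon with 8 vertices. Extrusion per mm of travel: 0.4 × 0.3 / (π × 0.875²) = 0.049890. Accumulating E over each segment gives final E = 3.5419.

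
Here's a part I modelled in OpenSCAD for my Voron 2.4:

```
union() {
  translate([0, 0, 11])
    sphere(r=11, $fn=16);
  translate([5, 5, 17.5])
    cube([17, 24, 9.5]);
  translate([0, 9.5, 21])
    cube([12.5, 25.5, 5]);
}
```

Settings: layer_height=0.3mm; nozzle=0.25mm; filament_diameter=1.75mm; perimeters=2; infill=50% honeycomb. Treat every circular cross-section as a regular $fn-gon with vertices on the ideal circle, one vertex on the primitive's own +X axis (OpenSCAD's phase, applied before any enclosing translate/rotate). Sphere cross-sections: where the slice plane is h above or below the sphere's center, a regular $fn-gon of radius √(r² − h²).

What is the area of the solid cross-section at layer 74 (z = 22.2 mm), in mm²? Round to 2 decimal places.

At z = 22.2 mm: the sphere is absent (|z−center|=11.200 > r=11); the cube at (5, 5) is present — its section is the full 17×24 rectangle (area 408.00 mm²); the cube at (0, 9.5) is present — its section is the full 12.5×25.5 rectangle (area 318.75 mm²); Merging all regions: the regions partially overlap — summed areas 726.75 mm² minus the doubly-counted overlap 146.25 mm² gives 580.50 mm² — area = 580.50 mm². Overall, the cross-section is a single solid region. Net area = 580.50 mm².

580.50 mm²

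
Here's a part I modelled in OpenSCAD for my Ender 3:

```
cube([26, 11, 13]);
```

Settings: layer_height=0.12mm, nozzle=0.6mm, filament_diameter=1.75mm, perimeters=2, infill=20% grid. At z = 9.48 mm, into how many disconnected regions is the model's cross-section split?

At z = 9.48 mm: the cube (footprint 26×11) is included at this height. The result has 1 disconnected region.

1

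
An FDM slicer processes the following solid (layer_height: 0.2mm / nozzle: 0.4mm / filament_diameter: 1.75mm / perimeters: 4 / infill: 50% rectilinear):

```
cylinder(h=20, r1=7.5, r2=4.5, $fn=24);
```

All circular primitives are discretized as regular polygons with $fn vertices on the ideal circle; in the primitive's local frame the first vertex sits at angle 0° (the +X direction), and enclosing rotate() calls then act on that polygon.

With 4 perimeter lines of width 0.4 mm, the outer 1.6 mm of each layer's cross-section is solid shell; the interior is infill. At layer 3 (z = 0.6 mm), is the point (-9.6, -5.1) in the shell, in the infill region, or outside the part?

At z = 0.6 mm: the cone: at t=0.030 of its height the radius interpolates to r₁+(r₂−r₁)t = 7.410, giving a regular 24-gon of that circumradius. Overall, the cross-section is a single solid region. The nearest boundary edge runs (-7.16, -1.92)→(-6.42, -3.70); distance from the point to it = 3.48 mm. The point is not inside any of the regions above, so it lies outside the cross-section (3.48 mm from the nearest boundary).

outside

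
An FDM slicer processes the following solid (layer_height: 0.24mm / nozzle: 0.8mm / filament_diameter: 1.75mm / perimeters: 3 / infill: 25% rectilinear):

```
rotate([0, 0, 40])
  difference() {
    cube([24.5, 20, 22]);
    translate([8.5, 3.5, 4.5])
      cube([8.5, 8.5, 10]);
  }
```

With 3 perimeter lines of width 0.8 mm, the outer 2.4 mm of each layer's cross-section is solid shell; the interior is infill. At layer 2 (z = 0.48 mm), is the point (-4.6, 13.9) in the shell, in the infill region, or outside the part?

At z = 0.48 mm: the cube is present — its section is the full 24.5×20 rectangle; the cube at (8.5, 3.5) is not intersected at this z (z outside [4.5, 14.5]); Subtracting the remaining from the first: none of the subtracted shapes is present at this height, so the 24.5×20 cube is unchanged — 1 connected region; (rotated 40° about Z; rotation is an isometry so areas/perimeters/island counts are preserved). Overall, the cross-section is a single solid region. Undo the 40° rotation: the query point maps to (5.411, 13.605) in the un-rotated model frame. The nearest boundary edge runs (0.00, 20.00)→(0.00, 0.00); distance from the point to it = 5.41 mm. The point is inside the cross-section and 5.41 mm from the nearest boundary — more than the 2.4 mm shell width (3 × 0.8), so it's in the infill interior.

infill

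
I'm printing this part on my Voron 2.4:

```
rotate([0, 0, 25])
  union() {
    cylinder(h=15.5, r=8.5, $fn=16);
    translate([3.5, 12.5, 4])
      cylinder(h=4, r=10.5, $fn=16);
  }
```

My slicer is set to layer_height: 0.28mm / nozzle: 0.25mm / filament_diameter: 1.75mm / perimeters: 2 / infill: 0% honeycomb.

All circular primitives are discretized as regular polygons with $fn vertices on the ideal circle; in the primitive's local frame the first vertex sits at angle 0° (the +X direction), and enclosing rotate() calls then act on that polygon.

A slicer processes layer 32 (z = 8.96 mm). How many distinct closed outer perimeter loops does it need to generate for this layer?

At z = 8.96 mm: the r=8.5 cylinder contributes a regular 16-gon of circumradius 8.5; the cylinder at (3.5, 12.5) does not reach this height (z outside [4, 8]); Combining (union): only the r=8.5 cylinder is present, so the union is just that shape — 1 connected region; (whole slice rotated 25° about Z — lengths, areas and connectivity unchanged). The result has 1 disconnected region.

1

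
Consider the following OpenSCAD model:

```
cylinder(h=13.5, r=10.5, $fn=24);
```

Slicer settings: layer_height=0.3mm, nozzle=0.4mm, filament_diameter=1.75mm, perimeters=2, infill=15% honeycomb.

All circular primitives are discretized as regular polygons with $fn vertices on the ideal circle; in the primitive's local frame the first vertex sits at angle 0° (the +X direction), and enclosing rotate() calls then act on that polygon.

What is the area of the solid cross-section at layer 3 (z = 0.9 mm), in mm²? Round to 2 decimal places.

342.42 mm²

At z = 0.9 mm: the cylinder: section is a regular 24-gon, circumradius r=10.5 (area = (24/2)·10.500²·sin(360°/24) = 342.42 mm²). Overall, the cross-section is a single solid region. Net area = 342.42 mm².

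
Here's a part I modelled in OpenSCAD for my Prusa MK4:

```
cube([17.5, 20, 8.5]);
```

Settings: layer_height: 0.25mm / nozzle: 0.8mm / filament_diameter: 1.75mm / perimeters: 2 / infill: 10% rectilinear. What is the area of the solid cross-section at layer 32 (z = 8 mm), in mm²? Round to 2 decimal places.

At z = 8 mm: the cube is present — its section is the full 17.5×20 rectangle (area 350.00 mm²). Overall, the cross-section is a single solid region. Net area = 350.00 mm².

350.00 mm²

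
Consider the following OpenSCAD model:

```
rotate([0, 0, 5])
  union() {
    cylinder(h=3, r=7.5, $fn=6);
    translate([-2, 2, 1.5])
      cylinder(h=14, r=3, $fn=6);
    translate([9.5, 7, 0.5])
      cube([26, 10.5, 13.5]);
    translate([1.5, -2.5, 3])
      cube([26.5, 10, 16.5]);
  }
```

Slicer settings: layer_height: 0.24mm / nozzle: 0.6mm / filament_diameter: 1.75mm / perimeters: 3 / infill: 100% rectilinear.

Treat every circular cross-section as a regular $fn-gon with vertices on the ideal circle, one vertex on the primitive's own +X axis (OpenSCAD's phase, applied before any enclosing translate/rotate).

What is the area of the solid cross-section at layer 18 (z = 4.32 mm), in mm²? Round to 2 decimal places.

552.13 mm²

At z = 4.32 mm: the cylinder does not reach this height (z outside [0, 3]); the r=3 cylinder at (-2, 2) gives a regular 6-gon of circumradius 3 (constant along its height) (area = (6/2)·3.000²·sin(360°/6) = 23.38 mm²); the cube at (9.5, 7) (footprint 26×10.5) is included at this height (area 273.00 mm²); the 26.5×10 cube at (1.5, -2.5) contributes its full rectangle (area 265.00 mm²); Combining (union): the regions partially overlap — summed areas 561.38 mm² minus the doubly-counted overlap 9.25 mm² gives 552.13 mm² — area = 552.13 mm²; (whole slice rotated 5° about Z — lengths, areas and connectivity unchanged). Overall, the cross-section has 2 separate islands. Net area = 552.13 mm².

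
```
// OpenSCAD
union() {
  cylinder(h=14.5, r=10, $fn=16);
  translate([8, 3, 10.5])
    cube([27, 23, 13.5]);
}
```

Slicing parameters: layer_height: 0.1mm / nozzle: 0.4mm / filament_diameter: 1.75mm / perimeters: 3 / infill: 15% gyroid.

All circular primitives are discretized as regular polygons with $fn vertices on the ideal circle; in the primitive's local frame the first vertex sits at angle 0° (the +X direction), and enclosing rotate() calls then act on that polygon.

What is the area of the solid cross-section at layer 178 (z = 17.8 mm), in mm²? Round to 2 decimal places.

At z = 17.8 mm: the cylinder is not intersected at this z (z outside [0, 14.5]); the cube at (8, 3) is present — its section is the full 27×23 rectangle (area 621.00 mm²); Merging all regions: only the 27×23 cube at (8, 3) is present, so the union is just that shape — area = 621.00 mm². Overall, the cross-section is a single solid region. Net area = 621.00 mm².

621.00 mm²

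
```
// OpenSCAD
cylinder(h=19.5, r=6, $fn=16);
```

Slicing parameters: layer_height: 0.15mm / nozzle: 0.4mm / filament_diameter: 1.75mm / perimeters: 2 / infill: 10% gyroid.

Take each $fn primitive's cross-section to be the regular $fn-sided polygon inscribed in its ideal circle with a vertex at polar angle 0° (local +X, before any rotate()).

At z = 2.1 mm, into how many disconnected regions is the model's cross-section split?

1

At z = 2.1 mm: the r=6 cylinder gives a regular 16-gon of circumradius 6 (constant along its height). The result has 1 disconnected region.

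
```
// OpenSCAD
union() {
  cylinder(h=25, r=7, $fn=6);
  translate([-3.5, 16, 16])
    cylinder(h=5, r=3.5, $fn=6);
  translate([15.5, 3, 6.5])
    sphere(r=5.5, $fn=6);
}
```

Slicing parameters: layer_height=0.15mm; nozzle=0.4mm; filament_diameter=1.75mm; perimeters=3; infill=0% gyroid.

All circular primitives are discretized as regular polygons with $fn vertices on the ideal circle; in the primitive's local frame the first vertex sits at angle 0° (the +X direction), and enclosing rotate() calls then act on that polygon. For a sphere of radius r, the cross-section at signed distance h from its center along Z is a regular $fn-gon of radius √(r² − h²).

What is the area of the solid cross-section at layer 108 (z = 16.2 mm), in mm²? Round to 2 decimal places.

159.13 mm²

At z = 16.2 mm: the cylinder: section is a regular 6-gon, circumradius r=7 (area = (6/2)·7.000²·sin(360°/6) = 127.31 mm²); the r=3.5 cylinder at (-3.5, 16) gives a regular 6-gon of circumradius 3.5 (constant along its height) (area = (6/2)·3.500²·sin(360°/6) = 31.83 mm²); the sphere at (15.5, 3) does not reach this height (|z−center|=9.700 > r=5.5); Combining (union): the 2 present regions are separate (no shared area or edge), so areas and boundary lengths simply add and each stays a separate island — area = 159.13 mm². Overall, the cross-section has 2 separate islands. Net area = 159.13 mm².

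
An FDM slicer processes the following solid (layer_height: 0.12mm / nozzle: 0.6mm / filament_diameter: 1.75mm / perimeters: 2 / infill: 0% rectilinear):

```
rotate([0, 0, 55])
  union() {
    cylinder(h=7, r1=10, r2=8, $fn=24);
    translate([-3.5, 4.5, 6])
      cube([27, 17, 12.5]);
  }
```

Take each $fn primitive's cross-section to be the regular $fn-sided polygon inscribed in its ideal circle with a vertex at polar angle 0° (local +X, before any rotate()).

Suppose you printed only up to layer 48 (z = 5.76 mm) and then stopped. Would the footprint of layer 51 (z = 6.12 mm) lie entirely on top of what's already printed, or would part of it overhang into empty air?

Compare the two slices. At z = 5.76: the cone: at t=0.823 of its height the radius interpolates to r₁+(r₂−r₁)t = 8.354, giving a regular 24-gon of that circumradius (area = (24/2)·8.354²·sin(360°/24) = 216.77 mm²); the cube at (-3.5, 4.5) is absent (z outside [6, 18.5]); Merging all regions: only the cone is present, so the union is just that shape — area = 216.77 mm²; (rotated 55° about Z; rotation is an isometry so areas/perimeters/island counts are preserved). At z = 6.12: the cone contributes a regular 24-gon of circumradius 8.251 (interpolated between r1=10 and r2=8 at t=0.874) (area = (24/2)·8.251²·sin(360°/24) = 211.46 mm²); the 27×17 cube at (-3.5, 4.5) contributes its full rectangle (area 459.00 mm²); Taking the union: the regions partially overlap — summed areas 670.46 mm² minus the doubly-counted overlap 29.94 mm² gives 640.52 mm² — area = 640.52 mm²; (whole slice rotated 55° about Z — lengths, areas and connectivity unchanged). Checking containment: at z = 6.12 the cross-section extends beyond the z = 5.76 cross-section by about 427.85 mm².

part overhangs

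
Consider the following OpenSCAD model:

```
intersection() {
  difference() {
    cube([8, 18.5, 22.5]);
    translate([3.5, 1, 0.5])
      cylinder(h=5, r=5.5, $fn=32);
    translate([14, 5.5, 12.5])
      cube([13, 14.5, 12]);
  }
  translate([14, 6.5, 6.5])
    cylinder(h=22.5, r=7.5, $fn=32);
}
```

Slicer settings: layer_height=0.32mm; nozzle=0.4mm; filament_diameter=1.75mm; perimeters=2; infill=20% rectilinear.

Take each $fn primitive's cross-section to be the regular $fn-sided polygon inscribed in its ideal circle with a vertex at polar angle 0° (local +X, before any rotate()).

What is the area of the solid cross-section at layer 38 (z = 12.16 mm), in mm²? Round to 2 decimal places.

8.97 mm²

At z = 12.16 mm: the 8×18.5 cube contributes its full rectangle (area 148.00 mm²); the cylinder at (3.5, 1) does not reach this height (z outside [0.5, 5.5]); the cube at (14, 5.5) is absent (z outside [12.5, 24.5]); Subtracting the remaining from the first: none of the subtracted shapes is present at this height, so the 8×18.5 cube is unchanged — area = 148.00 mm²; the r=7.5 cylinder at (14, 6.5) contributes a regular 32-gon of circumradius 7.5 (area = (32/2)·7.500²·sin(360°/32) = 175.58 mm²); After intersecting: the r=7.5 cylinder at (14, 6.5) partially overlaps that combined region; clipping to the common part keeps 8.97 mm² — area = 8.97 mm². Overall, the cross-section is a single solid region. Net area = 8.97 mm².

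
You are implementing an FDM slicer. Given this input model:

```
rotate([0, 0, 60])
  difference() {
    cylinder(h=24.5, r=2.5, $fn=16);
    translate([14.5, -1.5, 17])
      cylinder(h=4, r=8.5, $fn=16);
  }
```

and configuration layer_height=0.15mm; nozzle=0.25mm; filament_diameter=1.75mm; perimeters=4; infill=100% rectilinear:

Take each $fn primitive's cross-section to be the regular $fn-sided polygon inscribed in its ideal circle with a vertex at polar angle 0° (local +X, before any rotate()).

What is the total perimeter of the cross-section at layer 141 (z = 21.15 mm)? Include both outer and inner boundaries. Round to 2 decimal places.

At z = 21.15 mm: the cylinder: section is a regular 16-gon, circumradius r=2.5 (perimeter = 2·16·2.500·sin(180°/16) = 15.61 mm); the cylinder at (14.5, -1.5) does not reach this height (z outside [17, 21]); After the difference (first − rest): none of the subtracted shapes is present at this height, so the r=2.5 cylinder is unchanged — boundary = 15.61 mm; (rotated 60° about Z; rotation is an isometry so areas/perimeters/island counts are preserved). Overall, the cross-section is a single solid region. Total boundary length (outer) = 15.61 mm.

15.61 mm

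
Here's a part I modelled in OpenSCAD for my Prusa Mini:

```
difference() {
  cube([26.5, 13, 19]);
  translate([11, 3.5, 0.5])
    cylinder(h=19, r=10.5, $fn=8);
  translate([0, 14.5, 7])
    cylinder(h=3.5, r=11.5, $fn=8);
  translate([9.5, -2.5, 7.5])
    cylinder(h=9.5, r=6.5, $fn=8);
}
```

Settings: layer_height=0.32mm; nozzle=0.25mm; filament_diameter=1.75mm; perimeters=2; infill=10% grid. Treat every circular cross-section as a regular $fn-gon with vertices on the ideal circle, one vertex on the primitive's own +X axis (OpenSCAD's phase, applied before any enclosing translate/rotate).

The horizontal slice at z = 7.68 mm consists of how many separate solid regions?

2

At z = 7.68 mm: the cube is present — its section is the full 26.5×13 rectangle; the r=10.5 cylinder at (11, 3.5) gives a regular 8-gon of circumradius 10.5 (constant along its height); the cylinder at (0, 14.5): section is a regular 8-gon, circumradius r=11.5; the r=6.5 cylinder at (9.5, -2.5) contributes a regular 8-gon of circumradius 6.5; After the difference (first − rest): starting from the 26.5×13 cube, the r=10.5 cylinder at (11, 3.5) partially overlaps it — only the 221.93 mm² overlap (of its 311.83 mm²) is removed, clipping the outline; the r=11.5 cylinder at (0, 14.5) partially overlaps it — only the 27.96 mm² overlap (of its 374.06 mm²) is removed, clipping the outline; the r=6.5 cylinder at (9.5, -2.5) misses the remaining region (no effect) — 2 connected regions. The result has 2 disconnected regions.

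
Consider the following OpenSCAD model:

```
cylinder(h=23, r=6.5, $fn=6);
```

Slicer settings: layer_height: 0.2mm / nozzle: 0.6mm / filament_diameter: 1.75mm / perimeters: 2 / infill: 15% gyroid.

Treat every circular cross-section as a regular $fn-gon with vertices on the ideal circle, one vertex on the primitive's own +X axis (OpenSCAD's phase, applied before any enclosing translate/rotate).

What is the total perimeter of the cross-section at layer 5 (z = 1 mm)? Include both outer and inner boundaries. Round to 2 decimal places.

At z = 1 mm: the r=6.5 cylinder gives a regular 6-gon of circumradius 6.5 (constant along its height) (perimeter = 2·6·6.500·sin(180°/6) = 39.00 mm). Overall, the cross-section is a single solid region. Total boundary length (outer) = 39.00 mm.

39.00 mm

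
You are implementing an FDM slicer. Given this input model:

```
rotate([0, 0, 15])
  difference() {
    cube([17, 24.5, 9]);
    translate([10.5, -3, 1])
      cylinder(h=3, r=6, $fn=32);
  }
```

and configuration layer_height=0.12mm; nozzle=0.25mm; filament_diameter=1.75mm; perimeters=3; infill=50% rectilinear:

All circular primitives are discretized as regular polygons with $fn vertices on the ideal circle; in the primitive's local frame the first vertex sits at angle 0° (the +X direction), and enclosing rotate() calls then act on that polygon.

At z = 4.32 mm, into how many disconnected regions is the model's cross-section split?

At z = 4.32 mm: the cube is present — its section is the full 17×24.5 rectangle; the cylinder at (10.5, -3) is absent (z outside [1, 4]); Taking the first minus the rest: none of the subtracted shapes is present at this height, so the 17×24.5 cube is unchanged — 1 connected region; (rotated 15° about Z; rotation is an isometry so areas/perimeters/island counts are preserved). The result has 1 disconnected region.

1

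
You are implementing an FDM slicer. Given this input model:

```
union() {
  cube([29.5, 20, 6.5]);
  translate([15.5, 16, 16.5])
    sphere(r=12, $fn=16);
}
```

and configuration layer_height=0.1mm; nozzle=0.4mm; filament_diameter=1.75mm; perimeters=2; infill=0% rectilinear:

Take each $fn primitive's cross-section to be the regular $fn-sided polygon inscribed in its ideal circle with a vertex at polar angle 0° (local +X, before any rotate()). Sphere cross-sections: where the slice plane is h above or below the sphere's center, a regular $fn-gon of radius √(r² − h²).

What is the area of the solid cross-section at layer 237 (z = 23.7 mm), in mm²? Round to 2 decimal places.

At z = 23.7 mm: the cube does not reach this height (z outside [0, 6.5]); the r=12 sphere at (15.5, 16) contributes a regular 16-gon of circumradius √(12²−7.2²) = 9.600 (area = (16/2)·9.600²·sin(360°/16) = 282.14 mm²); Merging all regions: only the r=12 sphere at (15.5, 16) is present, so the union is just that shape — area = 282.14 mm². Overall, the cross-section is a single solid region. Net area = 282.14 mm².

282.14 mm²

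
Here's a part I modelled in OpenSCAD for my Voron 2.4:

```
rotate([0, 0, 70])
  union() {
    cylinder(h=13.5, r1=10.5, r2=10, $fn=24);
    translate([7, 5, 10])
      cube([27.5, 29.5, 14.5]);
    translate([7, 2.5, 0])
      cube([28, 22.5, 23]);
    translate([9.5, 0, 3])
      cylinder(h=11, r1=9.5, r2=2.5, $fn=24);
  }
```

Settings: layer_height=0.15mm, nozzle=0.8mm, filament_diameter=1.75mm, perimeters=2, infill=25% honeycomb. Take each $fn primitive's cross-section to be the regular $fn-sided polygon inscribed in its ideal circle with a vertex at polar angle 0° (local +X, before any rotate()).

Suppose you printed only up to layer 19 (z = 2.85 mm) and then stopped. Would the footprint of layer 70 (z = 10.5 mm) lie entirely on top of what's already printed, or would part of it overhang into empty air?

Compare the two slices. At z = 2.85: the cone: at t=0.211 of its height the radius interpolates to r₁+(r₂−r₁)t = 10.394, giving a regular 24-gon of that circumradius (area = (24/2)·10.394²·sin(360°/24) = 335.57 mm²); the cube at (7, 5) is absent (z outside [10, 24.5]); the cube at (7, 2.5) (footprint 28×22.5) is included at this height (area 630.00 mm²); the cone at (9.5, 0) is not intersected at this z (z outside [3, 14]); Taking the union: the regions partially overlap — summed areas 965.57 mm² minus the doubly-counted overlap 9.48 mm² gives 956.09 mm² — area = 956.09 mm²; (rotated 70° about Z; rotation is an isometry so areas/perimeters/island counts are preserved). At z = 10.5: the cone (r1=10.5→r2=10) has section circumradius 10.111 here — a regular 24-gon (area = (24/2)·10.111²·sin(360°/24) = 317.52 mm²); the cube at (7, 5) (footprint 27.5×29.5) is included at this height (area 811.25 mm²); the 28×22.5 cube at (7, 2.5) contributes its full rectangle (area 630.00 mm²); the cone at (9.5, 0) contributes a regular 24-gon of circumradius 4.727 (interpolated between r1=9.5 and r2=2.5 at t=0.682) (area = (24/2)·4.727²·sin(360°/24) = 69.41 mm²); Combining (union): the regions partially overlap — summed areas 1828.18 mm² minus the doubly-counted overlap 600.65 mm² gives 1227.53 mm² — area = 1227.53 mm²; (rotated 70° about Z; rotation is an isometry so areas/perimeters/island counts are preserved). Checking containment: at z = 10.5 the cross-section extends beyond the z = 2.85 cross-section by about 285.77 mm².

part overhangs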